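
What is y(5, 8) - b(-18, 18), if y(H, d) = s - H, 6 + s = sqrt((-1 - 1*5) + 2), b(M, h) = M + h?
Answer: -11 + 2*I ≈ -11.0 + 2.0*I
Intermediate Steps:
s = -6 + 2*I (s = -6 + sqrt((-1 - 1*5) + 2) = -6 + sqrt((-1 - 5) + 2) = -6 + sqrt(-6 + 2) = -6 + sqrt(-4) = -6 + 2*I ≈ -6.0 + 2.0*I)
y(H, d) = -6 - H + 2*I (y(H, d) = (-6 + 2*I) - H = -6 - H + 2*I)
y(5, 8) - b(-18, 18) = (-6 - 1*5 + 2*I) - (-18 + 18) = (-6 - 5 + 2*I) - 1*0 = (-11 + 2*I) + 0 = -11 + 2*I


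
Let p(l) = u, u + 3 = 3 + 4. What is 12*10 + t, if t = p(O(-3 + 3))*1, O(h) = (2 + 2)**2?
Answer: 124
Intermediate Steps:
O(h) = 16 (O(h) = 4**2 = 16)
u = 4 (u = -3 + (3 + 4) = -3 + 7 = 4)
p(l) = 4
t = 4 (t = 4*1 = 4)
12*10 + t = 12*10 + 4 = 120 + 4 = 124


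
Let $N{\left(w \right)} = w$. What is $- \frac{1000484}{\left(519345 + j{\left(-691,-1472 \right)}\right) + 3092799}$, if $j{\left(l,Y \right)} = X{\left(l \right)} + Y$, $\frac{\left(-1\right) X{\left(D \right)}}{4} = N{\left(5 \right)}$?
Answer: $- \frac{250121}{902663} \approx -0.27709$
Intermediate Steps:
$X{\left(D \right)} = -20$ ($X{\left(D \right)} = \left(-4\right) 5 = -20$)
$j{\left(l,Y \right)} = -20 + Y$
$- \frac{1000484}{\left(519345 + j{\left(-691,-1472 \right)}\right) + 3092799} = - \frac{1000484}{\left(519345 - 1492\right) + 3092799} = - \frac{1000484}{517853 + 3092799} = - \frac{1000484}{3610652} = \left(-1000484\right) \frac{1}{3610652} = - \frac{250121}{902663}$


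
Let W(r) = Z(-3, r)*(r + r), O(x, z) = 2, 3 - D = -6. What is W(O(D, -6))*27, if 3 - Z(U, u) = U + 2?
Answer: 432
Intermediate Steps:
D = 9 (D = 3 - 1*(-6) = 3 + 6 = 9)
Z(U, u) = 1 - U (Z(U, u) = 3 - (U + 2) = 3 - (2 + U) = 3 + (-2 - U) = 1 - U)
W(r) = 8*r (W(r) = (1 - 1*(-3))*(r + r) = (1 + 3)*(2*r) = 4*(2*r) = 8*r)
W(O(D, -6))*27 = (8*2)*27 = 16*27 = 432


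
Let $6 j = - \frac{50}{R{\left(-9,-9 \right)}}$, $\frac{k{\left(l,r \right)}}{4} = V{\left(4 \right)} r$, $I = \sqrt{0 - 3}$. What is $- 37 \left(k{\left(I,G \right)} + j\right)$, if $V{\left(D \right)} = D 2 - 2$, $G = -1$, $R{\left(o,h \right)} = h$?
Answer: $\frac{23051}{27} \approx 853.74$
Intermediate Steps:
$V{\left(D \right)} = -2 + 2 D$ ($V{\left(D \right)} = 2 D - 2 = -2 + 2 D$)
$I = i \sqrt{3}$ ($I = \sqrt{-3} = i \sqrt{3} \approx 1.732 i$)
$k{\left(l,r \right)} = 24 r$ ($k{\left(l,r \right)} = 4 \left(-2 + 2 \cdot 4\right) r = 4 \left(-2 + 8\right) r = 4 \cdot 6 r = 24 r$)
$j = \frac{25}{27}$ ($j = \frac{\left(-50\right) \frac{1}{-9}}{6} = \frac{\left(-50\right) \left(- \frac{1}{9}\right)}{6} = \frac{1}{6} \cdot \frac{50}{9} = \frac{25}{27} \approx 0.92593$)
$- 37 \left(k{\left(I,G \right)} + j\right) = - 37 \left(24 \left(-1\right) + \frac{25}{27}\right) = - 37 \left(-24 + \frac{25}{27}\right) = \left(-37\right) \left(- \frac{623}{27}\right) = \frac{23051}{27}$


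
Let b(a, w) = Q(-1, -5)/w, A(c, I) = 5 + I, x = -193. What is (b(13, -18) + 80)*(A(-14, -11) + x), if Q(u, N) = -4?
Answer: -143678/9 ≈ -15964.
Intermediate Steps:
b(a, w) = -4/w
(b(13, -18) + 80)*(A(-14, -11) + x) = (-4/(-18) + 80)*((5 - 11) - 193) = (-4*(-1/18) + 80)*(-6 - 193) = (2/9 + 80)*(-199) = (722/9)*(-199) = -143678/9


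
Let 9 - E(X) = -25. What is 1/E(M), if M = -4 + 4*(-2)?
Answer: 1/34 ≈ 0.029412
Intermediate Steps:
M = -12 (M = -4 - 8 = -12)
E(X) = 34 (E(X) = 9 - 1*(-25) = 9 + 25 = 34)
1/E(M) = 1/34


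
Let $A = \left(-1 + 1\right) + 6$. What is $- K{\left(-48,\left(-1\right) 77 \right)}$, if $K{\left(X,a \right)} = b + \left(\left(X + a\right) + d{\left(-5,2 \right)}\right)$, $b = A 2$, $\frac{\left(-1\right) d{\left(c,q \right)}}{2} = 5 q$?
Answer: $133$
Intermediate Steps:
$d{\left(c,q \right)} = - 10 q$ ($d{\left(c,q \right)} = - 2 \cdot 5 q = - 10 q$)
$A = 6$ ($A = 0 + 6 = 6$)
$b = 12$ ($b = 6 \cdot 2 = 12$)
$K{\left(X,a \right)} = -8 + X + a$ ($K{\left(X,a \right)} = 12 - \left(20 - X - a\right) = 12 + \left(-20 + X + a\right) = -8 + X + a$)
$- K{\left(-48,\left(-1\right) 77 \right)} = - (-8 - 48 - 77) = \left(-1\right) \left(-133\right) = 133$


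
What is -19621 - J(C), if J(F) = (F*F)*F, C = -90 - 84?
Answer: 5248403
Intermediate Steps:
C = -174
J(F) = F³ (J(F) = F²*F = F³)
-19621 - J(C) = -19621 - 1*(-174)³ = -19621 - 1*(-5268024) = -19621 + 5268024 = 5248403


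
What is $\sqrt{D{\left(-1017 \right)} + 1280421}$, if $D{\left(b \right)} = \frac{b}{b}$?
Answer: $11 \sqrt{10582} \approx 1131.6$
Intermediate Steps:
$D{\left(b \right)} = 1$
$\sqrt{D{\left(-1017 \right)} + 1280421} = \sqrt{1 + 1280421} = \sqrt{1280422} = 11 \sqrt{10582}$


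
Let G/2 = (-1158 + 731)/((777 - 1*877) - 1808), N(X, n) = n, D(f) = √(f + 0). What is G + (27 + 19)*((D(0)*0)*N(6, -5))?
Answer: 427/954 ≈ 0.44759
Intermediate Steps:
D(f) = √f
G = 427/954 (G = 2*((-1158 + 731)/((777 - 1*877) - 1808)) = 2*(-427/((777 - 877) - 1808)) = 2*(-427/(-100 - 1808)) = 2*(-427/(-1908)) = 2*(-427*(-1/1908)) = 2*(427/1908) = 427/954 ≈ 0.44759)
G + (27 + 19)*((D(0)*0)*N(6, -5)) = 427/954 + (27 + 19)*((√0*0)*(-5)) = 427/954 + 46*((0*0)*(-5)) = 427/954 + 46*(0*(-5)) = 427/954 + 46*0 = 427/954 + 0 = 427/954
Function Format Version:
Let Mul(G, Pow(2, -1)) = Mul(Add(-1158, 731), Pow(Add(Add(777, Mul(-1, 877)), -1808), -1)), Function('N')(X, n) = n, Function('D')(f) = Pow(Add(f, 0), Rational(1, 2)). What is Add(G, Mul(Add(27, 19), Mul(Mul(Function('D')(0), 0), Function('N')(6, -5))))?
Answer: Rational(427, 954) ≈ 0.44759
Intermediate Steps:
Function('D')(f) = Pow(f, Rational(1, 2))
G = Rational(427, 954) (G = Mul(2, Mul(Add(-1158, 731), Pow(Add(Add(777, Mul(-1, 877)), -1808), -1))) = Mul(2, Mul(-427, Pow(Add(Add(777, -877), -1808), -1))) = Mul(2, Mul(-427, Pow(Add(-100, -1808), -1))) = Mul(2, Mul(-427, Pow(-1908, -1))) = Mul(2, Mul(-427, Rational(-1, 1908))) = Mul(2, Rational(427, 1908)) = Rational(427, 954) ≈ 0.44759)
Add(G, Mul(Add(27, 19), Mul(Mul(Function('D')(0), 0), Function('N')(6, -5)))) = Add(Rational(427, 954), Mul(Add(27, 19), Mul(Mul(Pow(0, Rational(1, 2)), 0), -5))) = Add(Rational(427, 954), Mul(46, Mul(Mul(0, 0), -5))) = Add(Rational(427, 954), Mul(46, Mul(0, -5))) = Add(Rational(427, 954), Mul(46, 0)) = Add(Rational(427, 954), 0) = Rational(427, 954)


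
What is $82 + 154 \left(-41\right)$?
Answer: $-6232$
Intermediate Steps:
$82 + 154 \left(-41\right) = 82 - 6314 = -6232$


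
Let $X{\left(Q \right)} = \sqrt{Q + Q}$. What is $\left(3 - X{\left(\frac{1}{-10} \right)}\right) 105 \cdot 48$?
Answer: $15120 - 1008 i \sqrt{5} \approx 15120.0 - 2254.0 i$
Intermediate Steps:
$X{\left(Q \right)} = \sqrt{2} \sqrt{Q}$ ($X{\left(Q \right)} = \sqrt{2 Q} = \sqrt{2} \sqrt{Q}$)
$\left(3 - X{\left(\frac{1}{-10} \right)}\right) 105 \cdot 48 = \left(3 - \sqrt{2} \sqrt{\frac{1}{-10}}\right) 105 \cdot 48 = \left(3 - \sqrt{2} \sqrt{- \frac{1}{10}}\right) 105 \cdot 48 = \left(3 - \sqrt{2} \frac{i \sqrt{10}}{10}\right) 105 \cdot 48 = \left(3 - \frac{i \sqrt{5}}{5}\right) 105 \cdot 48 = \left(315 - 21 i \sqrt{5}\right) 48 = 15120 - 1008 i \sqrt{5}$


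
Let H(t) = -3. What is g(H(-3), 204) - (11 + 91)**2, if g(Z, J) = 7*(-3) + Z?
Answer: -10428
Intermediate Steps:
g(Z, J) = -21 + Z
g(H(-3), 204) - (11 + 91)**2 = (-21 - 3) - (11 + 91)**2 = -24 - 1*102**2 = -24 - 1*10404 = -24 - 10404 = -10428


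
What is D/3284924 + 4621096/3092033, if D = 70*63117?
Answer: 14420569218487/5078546705246 ≈ 2.8395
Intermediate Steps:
D = 4418190
D/3284924 + 4621096/3092033 = 4418190/3284924 + 4621096/3092033 = 4418190*(1/3284924) + 4621096*(1/3092033) = 2209095/1642462 + 4621096/3092033 = 14420569218487/5078546705246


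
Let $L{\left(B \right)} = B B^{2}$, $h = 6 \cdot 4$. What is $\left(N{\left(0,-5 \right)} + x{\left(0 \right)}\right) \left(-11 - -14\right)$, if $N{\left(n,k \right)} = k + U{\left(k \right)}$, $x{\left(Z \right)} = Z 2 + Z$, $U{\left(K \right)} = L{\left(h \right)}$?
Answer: $41457$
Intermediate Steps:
$h = 24$
$L{\left(B \right)} = B^{3}$
$U{\left(K \right)} = 13824$ ($U{\left(K \right)} = 24^{3} = 13824$)
$x{\left(Z \right)} = 3 Z$ ($x{\left(Z \right)} = 2 Z + Z = 3 Z$)
$N{\left(n,k \right)} = 13824 + k$ ($N{\left(n,k \right)} = k + 13824 = 13824 + k$)
$\left(N{\left(0,-5 \right)} + x{\left(0 \right)}\right) \left(-11 - -14\right) = \left(\left(13824 - 5\right) + 3 \cdot 0\right) \left(-11 - -14\right) = \left(13819 + 0\right) \left(-11 + 14\right) = 13819 \cdot 3 = 41457$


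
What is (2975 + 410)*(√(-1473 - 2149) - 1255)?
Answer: -4248175 + 3385*I*√3622 ≈ -4.2482e+6 + 2.0372e+5*I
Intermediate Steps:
(2975 + 410)*(√(-1473 - 2149) - 1255) = 3385*(√(-3622) - 1255) = 3385*(I*√3622 - 1255) = 3385*(-1255 + I*√3622) = -4248175 + 3385*I*√3622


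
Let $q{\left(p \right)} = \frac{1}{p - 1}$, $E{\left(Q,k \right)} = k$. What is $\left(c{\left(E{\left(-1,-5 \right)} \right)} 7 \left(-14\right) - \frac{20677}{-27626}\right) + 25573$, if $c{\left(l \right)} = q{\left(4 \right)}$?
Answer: $\frac{2116793777}{82878} \approx 25541.0$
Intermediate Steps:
$q{\left(p \right)} = \frac{1}{-1 + p}$
$c{\left(l \right)} = \frac{1}{3}$ ($c{\left(l \right)} = \frac{1}{-1 + 4} = \frac{1}{3}$)
$\left(c{\left(E{\left(-1,-5 \right)} \right)} 7 \left(-14\right) - \frac{20677}{-27626}\right) + 25573 = \left(\frac{1}{3} \cdot 7 \left(-14\right) - \frac{20677}{-27626}\right) + 25573 = \left(\frac{7}{3} \left(-14\right) - - \frac{20677}{27626}\right) + 25573 = \left(- \frac{98}{3} + \frac{20677}{27626}\right) + 25573 = - \frac{2645317}{82878} + 25573 = \frac{2116793777}{82878}$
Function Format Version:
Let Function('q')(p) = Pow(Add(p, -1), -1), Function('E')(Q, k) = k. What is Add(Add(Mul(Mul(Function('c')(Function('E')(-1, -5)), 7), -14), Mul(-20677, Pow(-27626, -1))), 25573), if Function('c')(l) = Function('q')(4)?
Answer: Rational(2116793777, 82878) ≈ 25541.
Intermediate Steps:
Function('q')(p) = Pow(Add(-1, p), -1)
Function('c')(l) = Rational(1, 3) (Function('c')(l) = Pow(Add(-1, 4), -1) = Pow(3, -1) = Rational(1, 3))
Add(Add(Mul(Mul(Function('c')(Function('E')(-1, -5)), 7), -14), Mul(-20677, Pow(-27626, -1))), 25573) = Add(Add(Mul(Mul(Rational(1, 3), 7), -14), Mul(-20677, Pow(-27626, -1))), 25573) = Add(Add(Mul(Rational(7, 3), -14), Mul(-20677, Rational(-1, 27626))), 25573) = Add(Add(Rational(-98, 3), Rational(20677, 27626)), 25573) = Add(Rational(-2645317, 82878), 25573) = Rational(2116793777, 82878)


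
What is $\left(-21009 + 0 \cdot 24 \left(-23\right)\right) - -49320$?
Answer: $28311$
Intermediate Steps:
$\left(-21009 + 0 \cdot 24 \left(-23\right)\right) - -49320 = \left(-21009 + 0 \left(-23\right)\right) + 49320 = \left(-21009 + 0\right) + 49320 = -21009 + 49320 = 28311$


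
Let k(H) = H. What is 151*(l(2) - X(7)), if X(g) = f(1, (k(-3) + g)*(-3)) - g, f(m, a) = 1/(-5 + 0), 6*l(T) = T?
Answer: 17063/15 ≈ 1137.5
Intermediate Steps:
l(T) = T/6
f(m, a) = -⅕ (f(m, a) = 1/(-5) = -⅕)
X(g) = -⅕ - g
151*(l(2) - X(7)) = 151*((⅙)*2 - (-⅕ - 1*7)) = 151*(⅓ - (-⅕ - 7)) = 151*(⅓ - 1*(-36/5)) = 151*(⅓ + 36/5) = 151*(113/15) = 17063/15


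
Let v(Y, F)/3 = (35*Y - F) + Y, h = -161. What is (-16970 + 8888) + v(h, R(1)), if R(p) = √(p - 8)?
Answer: -25470 - 3*I*√7 ≈ -25470.0 - 7.9373*I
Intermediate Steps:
R(p) = √(-8 + p)
v(Y, F) = -3*F + 108*Y (v(Y, F) = 3*((35*Y - F) + Y) = 3*((-F + 35*Y) + Y) = 3*(-F + 36*Y) = -3*F + 108*Y)
(-16970 + 8888) + v(h, R(1)) = (-16970 + 8888) + (-3*√(-8 + 1) + 108*(-161)) = -8082 + (-3*I*√7 - 17388) = -8082 + (-17388 - 3*I*√7) = -25470 - 3*I*√7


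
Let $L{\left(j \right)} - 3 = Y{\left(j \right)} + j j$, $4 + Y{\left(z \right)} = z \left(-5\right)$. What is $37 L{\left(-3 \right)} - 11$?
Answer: $840$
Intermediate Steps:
$Y{\left(z \right)} = -4 - 5 z$ ($Y{\left(z \right)} = -4 + z \left(-5\right) = -4 - 5 z$)
$L{\left(j \right)} = -1 + j^{2} - 5 j$ ($L{\left(j \right)} = 3 - \left(4 + 5 j - j j\right) = 3 - \left(4 - j^{2} + 5 j\right) = -1 + j^{2} - 5 j$)
$37 L{\left(-3 \right)} - 11 = 37 \left(-1 + \left(-3\right)^{2} - -15\right) - 11 = 37 \left(-1 + 9 + 15\right) - 11 = 37 \cdot 23 - 11 = 851 - 11 = 840$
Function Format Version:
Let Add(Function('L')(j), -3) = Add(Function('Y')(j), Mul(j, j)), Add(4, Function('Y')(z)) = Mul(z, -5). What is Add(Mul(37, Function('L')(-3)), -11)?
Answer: 840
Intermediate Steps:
Function('Y')(z) = Add(-4, Mul(-5, z)) (Function('Y')(z) = Add(-4, Mul(z, -5)) = Add(-4, Mul(-5, z)))
Function('L')(j) = Add(-1, Pow(j, 2), Mul(-5, j)) (Function('L')(j) = Add(3, Add(Add(-4, Mul(-5, j)), Mul(j, j))) = Add(3, Add(Add(-4, Mul(-5, j)), Pow(j, 2))) = Add(3, Add(-4, Pow(j, 2), Mul(-5, j))) = Add(-1, Pow(j, 2), Mul(-5, j)))
Add(Mul(37, Function('L')(-3)), -11) = Add(Mul(37, Add(-1, Pow(-3, 2), Mul(-5, -3))), -11) = Add(Mul(37, Add(-1, 9, 15)), -11) = Add(Mul(37, 23), -11) = Add(851, -11) = 840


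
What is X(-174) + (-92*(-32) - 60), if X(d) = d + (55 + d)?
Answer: 2591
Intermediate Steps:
X(d) = 55 + 2*d
X(-174) + (-92*(-32) - 60) = (55 + 2*(-174)) + (-92*(-32) - 60) = (55 - 348) + (2944 - 60) = -293 + 2884 = 2591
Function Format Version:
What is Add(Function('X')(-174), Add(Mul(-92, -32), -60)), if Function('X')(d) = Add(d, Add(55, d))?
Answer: 2591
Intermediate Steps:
Function('X')(d) = Add(55, Mul(2, d))
Add(Function('X')(-174), Add(Mul(-92, -32), -60)) = Add(Add(55, Mul(2, -174)), Add(Mul(-92, -32), -60)) = Add(Add(55, -348), Add(2944, -60)) = Add(-293, 2884) = 2591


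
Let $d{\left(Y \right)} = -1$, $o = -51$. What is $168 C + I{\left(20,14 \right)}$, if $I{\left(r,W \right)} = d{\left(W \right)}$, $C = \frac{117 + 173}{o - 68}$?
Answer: $- \frac{6977}{17} \approx -410.41$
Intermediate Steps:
$C = - \frac{290}{119}$ ($C = \frac{117 + 173}{-51 - 68} = \frac{290}{-119} = 290 \left(- \frac{1}{119}\right) = - \frac{290}{119} \approx -2.437$)
$I{\left(r,W \right)} = -1$
$168 C + I{\left(20,14 \right)} = 168 \left(- \frac{290}{119}\right) - 1 = - \frac{6960}{17} - 1 = - \frac{6977}{17}$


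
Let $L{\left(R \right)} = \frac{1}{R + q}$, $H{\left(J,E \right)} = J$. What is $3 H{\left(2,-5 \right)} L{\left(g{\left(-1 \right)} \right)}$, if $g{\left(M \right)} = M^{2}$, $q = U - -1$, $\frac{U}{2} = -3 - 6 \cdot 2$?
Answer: $- \frac{3}{14} \approx -0.21429$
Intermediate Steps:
$U = -30$ ($U = 2 \left(-3 - 6 \cdot 2\right) = 2 \left(-3 - 12\right) = 2 \left(-15\right) = -30$)
$q = -29$ ($q = -30 - -1 = -30 + 1 = -29$)
$L{\left(R \right)} = \frac{1}{-29 + R}$ ($L{\left(R \right)} = \frac{1}{R - 29} = \frac{1}{-29 + R}$)
$3 H{\left(2,-5 \right)} L{\left(g{\left(-1 \right)} \right)} = \frac{3 \cdot 2}{-29 + \left(-1\right)^{2}} = \frac{6}{-29 + 1} = \frac{6}{-28} = 6 \left(- \frac{1}{28}\right) = - \frac{3}{14}$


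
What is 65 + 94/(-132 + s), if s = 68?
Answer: 2033/32 ≈ 63.531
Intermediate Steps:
65 + 94/(-132 + s) = 65 + 94/(-132 + 68) = 65 + 94/(-64) = 65 + 94*(-1/64) = 65 - 47/32 = 2033/32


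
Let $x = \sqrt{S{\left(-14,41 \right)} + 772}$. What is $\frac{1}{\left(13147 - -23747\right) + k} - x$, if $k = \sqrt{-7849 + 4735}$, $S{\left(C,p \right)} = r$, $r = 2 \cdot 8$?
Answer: $\frac{- i - 6 \sqrt{68162} + 73788 i \sqrt{197}}{3 \left(\sqrt{346} - 12298 i\right)} \approx -28.071 - 4.1007 \cdot 10^{-8} i$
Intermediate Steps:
$r = 16$
$S{\left(C,p \right)} = 16$
$k = 3 i \sqrt{346}$ ($k = \sqrt{-3114} = 3 i \sqrt{346} \approx 55.803 i$)
$x = 2 \sqrt{197}$ ($x = \sqrt{16 + 772} = \sqrt{788} = 2 \sqrt{197} \approx 28.071$)
$\frac{1}{\left(13147 - -23747\right) + k} - x = \frac{1}{\left(13147 - -23747\right) + 3 i \sqrt{346}} - 2 \sqrt{197} = \frac{1}{\left(13147 + 23747\right) + 3 i \sqrt{346}} - 2 \sqrt{197} = \frac{1}{36894 + 3 i \sqrt{346}} - 2 \sqrt{197}$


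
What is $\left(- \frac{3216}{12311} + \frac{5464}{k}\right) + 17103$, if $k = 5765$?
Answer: $\frac{1213898492309}{70972915} \approx 17104.0$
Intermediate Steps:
$\left(- \frac{3216}{12311} + \frac{5464}{k}\right) + 17103 = \left(- \frac{3216}{12311} + \frac{5464}{5765}\right) + 17103 = \frac{48727064}{70972915} + 17103 = \frac{1213898492309}{70972915}$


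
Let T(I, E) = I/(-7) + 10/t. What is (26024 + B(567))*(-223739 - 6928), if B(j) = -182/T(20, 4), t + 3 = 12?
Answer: -331480704351/55 ≈ -6.0269e+9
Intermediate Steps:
t = 9 (t = -3 + 12 = 9)
T(I, E) = 10/9 - I/7 (T(I, E) = I/(-7) + 10/9 = I*(-⅐) + 10*(⅑) = -I/7 + 10/9 = 10/9 - I/7)
B(j) = 5733/55 (B(j) = -182/(10/9 - ⅐*20) = -182/(10/9 - 20/7) = -182/(-110/63) = -182*(-63/110) = 5733/55)
(26024 + B(567))*(-223739 - 6928) = (26024 + 5733/55)*(-223739 - 6928) = (1437053/55)*(-230667) = -331480704351/55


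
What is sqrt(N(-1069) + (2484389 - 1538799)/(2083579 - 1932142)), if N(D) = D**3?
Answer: I*sqrt(28015418120728715391)/151437 ≈ 34952.0*I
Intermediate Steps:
sqrt(N(-1069) + (2484389 - 1538799)/(2083579 - 1932142)) = sqrt((-1069)**3 + (2484389 - 1538799)/(2083579 - 1932142)) = sqrt(-1221611509 + 945590/151437) = sqrt(-184997181142843/151437) = I*sqrt(28015418120728715391)/151437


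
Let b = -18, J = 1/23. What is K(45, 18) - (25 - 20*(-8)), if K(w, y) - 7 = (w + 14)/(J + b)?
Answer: -1269/7 ≈ -181.29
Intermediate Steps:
J = 1/23 ≈ 0.043478
K(w, y) = 367/59 - 23*w/413 (K(w, y) = 7 + (w + 14)/(1/23 - 18) = 7 + (14 + w)/(-413/23) = 7 + (14 + w)*(-23/413) = 7 + (-46/59 - 23*w/413) = 367/59 - 23*w/413)
K(45, 18) - (25 - 20*(-8)) = (367/59 - 23/413*45) - (25 - 20*(-8)) = (367/59 - 1035/413) - (25 + 160) = 26/7 - 1*185 = 26/7 - 185 = -1269/7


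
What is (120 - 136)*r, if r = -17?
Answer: 272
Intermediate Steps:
(120 - 136)*r = (120 - 136)*(-17) = -16*(-17) = 272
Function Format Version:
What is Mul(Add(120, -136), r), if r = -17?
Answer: 272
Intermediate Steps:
Mul(Add(120, -136), r) = Mul(Add(120, -136), -17) = Mul(-16, -17) = 272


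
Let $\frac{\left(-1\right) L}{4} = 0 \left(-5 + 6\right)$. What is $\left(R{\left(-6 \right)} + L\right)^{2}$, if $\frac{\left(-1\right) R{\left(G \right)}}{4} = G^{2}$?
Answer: $20736$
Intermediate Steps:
$L = 0$ ($L = - 4 \cdot 0 \left(-5 + 6\right) = - 4 \cdot 0 \cdot 1 = \left(-4\right) 0 = 0$)
$R{\left(G \right)} = - 4 G^{2}$
$\left(R{\left(-6 \right)} + L\right)^{2} = \left(- 4 \left(-6\right)^{2} + 0\right)^{2} = \left(\left(-4\right) 36 + 0\right)^{2} = \left(-144 + 0\right)^{2} = \left(-144\right)^{2} = 20736$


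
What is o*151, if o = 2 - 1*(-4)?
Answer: 906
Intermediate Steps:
o = 6 (o = 2 + 4 = 6)
o*151 = 6*151 = 906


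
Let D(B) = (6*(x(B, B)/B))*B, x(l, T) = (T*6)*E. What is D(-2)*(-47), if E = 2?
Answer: 6768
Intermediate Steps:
x(l, T) = 12*T (x(l, T) = (T*6)*2 = (6*T)*2 = 12*T)
D(B) = 72*B (D(B) = (6*((12*B)/B))*B = (6*12)*B = 72*B)
D(-2)*(-47) = (72*(-2))*(-47) = -144*(-47) = 6768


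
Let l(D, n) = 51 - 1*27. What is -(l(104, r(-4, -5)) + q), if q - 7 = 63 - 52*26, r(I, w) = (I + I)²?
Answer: 1258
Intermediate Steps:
r(I, w) = 4*I² (r(I, w) = (2*I)² = 4*I²)
l(D, n) = 24 (l(D, n) = 51 - 27 = 24)
q = -1282 (q = 7 + (63 - 52*26) = 7 + (63 - 1352) = 7 - 1289 = -1282)
-(l(104, r(-4, -5)) + q) = -(24 - 1282) = -1*(-1258) = 1258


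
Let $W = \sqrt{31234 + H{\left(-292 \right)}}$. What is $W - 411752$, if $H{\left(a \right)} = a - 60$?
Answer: $-411752 + \sqrt{30882} \approx -4.1158 \cdot 10^{5}$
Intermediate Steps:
$H{\left(a \right)} = -60 + a$ ($H{\left(a \right)} = a - 60 = -60 + a$)
$W = \sqrt{30882}$ ($W = \sqrt{31234 - 352} = \sqrt{30882} \approx 175.73$)
$W - 411752 = \sqrt{30882} - 411752 = -411752 + \sqrt{30882}$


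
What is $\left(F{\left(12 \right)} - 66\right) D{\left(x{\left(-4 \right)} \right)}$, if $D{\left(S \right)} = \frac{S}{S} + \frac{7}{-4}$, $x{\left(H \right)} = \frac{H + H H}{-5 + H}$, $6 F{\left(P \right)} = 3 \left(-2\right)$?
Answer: $\frac{201}{4} \approx 50.25$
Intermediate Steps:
$F{\left(P \right)} = -1$ ($F{\left(P \right)} = \frac{3 \left(-2\right)}{6} = \frac{1}{6} \left(-6\right) = -1$)
$x{\left(H \right)} = \frac{H + H^{2}}{-5 + H}$
$D{\left(S \right)} = - \frac{3}{4}$ ($D{\left(S \right)} = 1 + 7 \left(- \frac{1}{4}\right) = 1 - \frac{7}{4} = - \frac{3}{4}$)
$\left(F{\left(12 \right)} - 66\right) D{\left(x{\left(-4 \right)} \right)} = \left(-1 - 66\right) \left(- \frac{3}{4}\right) = \left(-67\right) \left(- \frac{3}{4}\right) = \frac{201}{4}$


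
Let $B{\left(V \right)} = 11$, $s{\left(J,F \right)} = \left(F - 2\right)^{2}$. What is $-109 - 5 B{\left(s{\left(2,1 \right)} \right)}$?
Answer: $-164$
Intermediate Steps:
$s{\left(J,F \right)} = \left(-2 + F\right)^{2}$
$-109 - 5 B{\left(s{\left(2,1 \right)} \right)} = -109 - 55 = -164$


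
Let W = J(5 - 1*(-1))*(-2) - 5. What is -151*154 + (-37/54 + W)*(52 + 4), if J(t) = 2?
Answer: -642502/27 ≈ -23796.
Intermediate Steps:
W = -9 (W = 2*(-2) - 5 = -4 - 5 = -9)
-151*154 + (-37/54 + W)*(52 + 4) = -151*154 + (-37/54 - 9)*(52 + 4) = -23254 + (-37*1/54 - 9)*56 = -23254 + (-37/54 - 9)*56 = -23254 - 523/54*56 = -23254 - 14644/27 = -642502/27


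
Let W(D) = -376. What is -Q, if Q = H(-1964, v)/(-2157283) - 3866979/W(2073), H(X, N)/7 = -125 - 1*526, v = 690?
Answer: -8342169771489/811138408 ≈ -10285.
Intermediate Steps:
H(X, N) = -4557 (H(X, N) = 7*(-125 - 1*526) = 7*(-125 - 526) = 7*(-651) = -4557)
Q = 8342169771489/811138408 (Q = -4557/(-2157283) - 3866979/(-376) = -4557*(-1/2157283) - 3866979*(-1/376) = 4557/2157283 + 3866979/376 = 8342169771489/811138408 ≈ 10285.)
-Q = -1*8342169771489/811138408 = -8342169771489/811138408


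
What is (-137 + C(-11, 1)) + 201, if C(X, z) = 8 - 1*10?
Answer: 62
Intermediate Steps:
C(X, z) = -2 (C(X, z) = 8 - 10 = -2)
(-137 + C(-11, 1)) + 201 = (-137 - 2) + 201 = -139 + 201 = 62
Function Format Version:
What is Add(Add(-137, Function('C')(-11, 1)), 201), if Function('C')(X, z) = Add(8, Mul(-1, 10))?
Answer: 62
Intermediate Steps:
Function('C')(X, z) = -2 (Function('C')(X, z) = Add(8, -10) = -2)
Add(Add(-137, Function('C')(-11, 1)), 201) = Add(Add(-137, -2), 201) = Add(-139, 201) = 62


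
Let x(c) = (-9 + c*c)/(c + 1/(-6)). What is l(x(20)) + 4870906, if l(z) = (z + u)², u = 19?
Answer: 238747835/49 ≈ 4.8724e+6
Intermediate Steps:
x(c) = (-9 + c²)/(-⅙ + c) (x(c) = (-9 + c²)/(c - ⅙) = (-9 + c²)/(-⅙ + c))
l(z) = (19 + z)² (l(z) = (z + 19)² = (19 + z)²)
l(x(20)) + 4870906 = (19 + 6*(-9 + 20²)/(-1 + 6*20))² + 4870906 = (19 + 6*(-9 + 400)/(-1 + 120))² + 4870906 = (19 + 6*391/119)² + 4870906 = (19 + 6*(1/119)*391)² + 4870906 = (19 + 138/7)² + 4870906 = (271/7)² + 4870906 = 73441/49 + 4870906 = 238747835/49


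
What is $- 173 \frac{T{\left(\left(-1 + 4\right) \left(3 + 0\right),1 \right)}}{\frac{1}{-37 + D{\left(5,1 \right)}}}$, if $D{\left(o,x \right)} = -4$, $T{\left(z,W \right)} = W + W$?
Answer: $14186$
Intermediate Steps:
$T{\left(z,W \right)} = 2 W$
$- 173 \frac{T{\left(\left(-1 + 4\right) \left(3 + 0\right),1 \right)}}{\frac{1}{-37 + D{\left(5,1 \right)}}} = - 173 \frac{2 \cdot 1}{\frac{1}{-37 - 4}} = - 173 \frac{2}{\frac{1}{-41}} = - 173 \frac{2}{- \frac{1}{41}} = - 173 \cdot 2 \left(-41\right) = \left(-173\right) \left(-82\right) = 14186$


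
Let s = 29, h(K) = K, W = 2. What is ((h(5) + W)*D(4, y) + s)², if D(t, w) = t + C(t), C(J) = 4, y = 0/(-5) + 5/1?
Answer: 7225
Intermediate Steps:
y = 5 (y = 0*(-⅕) + 5*1 = 0 + 5 = 5)
D(t, w) = 4 + t (D(t, w) = t + 4 = 4 + t)
((h(5) + W)*D(4, y) + s)² = ((5 + 2)*(4 + 4) + 29)² = (7*8 + 29)² = (56 + 29)² = 85² = 7225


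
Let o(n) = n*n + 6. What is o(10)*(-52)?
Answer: -5512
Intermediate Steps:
o(n) = 6 + n² (o(n) = n² + 6 = 6 + n²)
o(10)*(-52) = (6 + 10²)*(-52) = (6 + 100)*(-52) = 106*(-52) = -5512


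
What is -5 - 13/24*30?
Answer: -85/4 ≈ -21.250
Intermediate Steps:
-5 - 13/24*30 = -5 - 65/4 = -85/4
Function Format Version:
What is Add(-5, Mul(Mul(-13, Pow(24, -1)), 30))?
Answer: Rational(-85, 4) ≈ -21.250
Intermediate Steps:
Add(-5, Mul(Mul(-13, Pow(24, -1)), 30)) = Add(-5, Mul(Mul(-13, Rational(1, 24)), 30)) = Add(-5, Mul(Rational(-13, 24), 30)) = Add(-5, Rational(-65, 4)) = Rational(-85, 4)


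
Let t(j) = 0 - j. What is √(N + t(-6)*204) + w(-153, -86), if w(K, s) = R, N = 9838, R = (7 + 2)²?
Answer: 81 + √11062 ≈ 186.18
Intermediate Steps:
R = 81 (R = 9² = 81)
w(K, s) = 81
t(j) = -j
√(N + t(-6)*204) + w(-153, -86) = √(9838 - 1*(-6)*204) + 81 = √(9838 + 6*204) + 81 = √(9838 + 1224) + 81 = √11062 + 81 = 81 + √11062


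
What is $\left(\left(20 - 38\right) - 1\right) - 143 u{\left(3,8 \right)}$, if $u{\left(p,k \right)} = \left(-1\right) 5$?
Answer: $696$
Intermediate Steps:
$u{\left(p,k \right)} = -5$
$\left(\left(20 - 38\right) - 1\right) - 143 u{\left(3,8 \right)} = \left(\left(20 - 38\right) - 1\right) - -715 = \left(-18 - 1\right) + 715 = -19 + 715 = 696$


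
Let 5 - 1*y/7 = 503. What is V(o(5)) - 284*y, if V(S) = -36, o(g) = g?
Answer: 989988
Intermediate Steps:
y = -3486 (y = 35 - 7*503 = 35 - 3521 = -3486)
V(o(5)) - 284*y = -36 - 284*(-3486) = -36 + 990024 = 989988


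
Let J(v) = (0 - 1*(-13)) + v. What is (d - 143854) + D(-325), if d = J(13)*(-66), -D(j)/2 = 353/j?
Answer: -47309544/325 ≈ -1.4557e+5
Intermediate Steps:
J(v) = 13 + v (J(v) = (0 + 13) + v = 13 + v)
D(j) = -706/j
d = -1716 (d = (13 + 13)*(-66) = 26*(-66) = -1716)
(d - 143854) + D(-325) = (-1716 - 143854) - 706/(-325) = -145570 - 706*(-1/325) = -145570 + 706/325 = -47309544/325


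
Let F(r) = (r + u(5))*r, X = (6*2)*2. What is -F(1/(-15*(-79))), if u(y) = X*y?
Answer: -142201/1404225 ≈ -0.10127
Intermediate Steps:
X = 24 (X = 12*2 = 24)
u(y) = 24*y
F(r) = r*(120 + r) (F(r) = (r + 24*5)*r = (r + 120)*r = (120 + r)*r = r*(120 + r))
-F(1/(-15*(-79))) = -1/(-15*(-79))*(120 + 1/(-15*(-79))) = -(-1/15*(-1/79))*(120 - 1/15*(-1/79)) = -(120 + 1/1185)/1185 = -142201/(1185*1185) = -1*142201/1404225 = -142201/1404225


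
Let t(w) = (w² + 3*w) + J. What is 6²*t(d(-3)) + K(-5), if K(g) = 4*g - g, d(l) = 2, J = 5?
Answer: 525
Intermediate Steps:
K(g) = 3*g
t(w) = 5 + w² + 3*w (t(w) = (w² + 3*w) + 5 = 5 + w² + 3*w)
6²*t(d(-3)) + K(-5) = 6²*(5 + 2² + 3*2) + 3*(-5) = 36*(5 + 4 + 6) - 15 = 36*15 - 15 = 540 - 15 = 525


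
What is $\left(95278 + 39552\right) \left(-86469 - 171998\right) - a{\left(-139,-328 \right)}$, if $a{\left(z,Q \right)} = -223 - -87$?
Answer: $-34849105474$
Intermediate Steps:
$a{\left(z,Q \right)} = -136$ ($a{\left(z,Q \right)} = -223 + 87 = -136$)
$\left(95278 + 39552\right) \left(-86469 - 171998\right) - a{\left(-139,-328 \right)} = \left(95278 + 39552\right) \left(-86469 - 171998\right) - -136 = 134830 \left(-258467\right) + 136 = -34849105610 + 136 = -34849105474$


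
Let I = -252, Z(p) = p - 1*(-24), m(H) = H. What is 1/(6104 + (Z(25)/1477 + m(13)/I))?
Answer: 53172/324560909 ≈ 0.00016383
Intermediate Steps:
Z(p) = 24 + p (Z(p) = p + 24 = 24 + p)
1/(6104 + (Z(25)/1477 + m(13)/I)) = 1/(6104 + ((24 + 25)/1477 + 13/(-252))) = 1/(6104 + (49*(1/1477) + 13*(-1/252))) = 1/(6104 + (7/211 - 13/252)) = 1/(6104 - 979/53172) = 1/(324560909/53172) = 53172/324560909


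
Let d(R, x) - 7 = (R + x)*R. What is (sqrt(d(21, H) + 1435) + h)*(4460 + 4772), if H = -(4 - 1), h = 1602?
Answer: 14789664 + 18464*sqrt(455) ≈ 1.5184e+7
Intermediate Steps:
H = -3 (H = -1*3 = -3)
d(R, x) = 7 + R*(R + x) (d(R, x) = 7 + (R + x)*R = 7 + R*(R + x))
(sqrt(d(21, H) + 1435) + h)*(4460 + 4772) = (sqrt((7 + 21**2 + 21*(-3)) + 1435) + 1602)*(4460 + 4772) = (sqrt((7 + 441 - 63) + 1435) + 1602)*9232 = (sqrt(385 + 1435) + 1602)*9232 = (sqrt(1820) + 1602)*9232 = (2*sqrt(455) + 1602)*9232 = (1602 + 2*sqrt(455))*9232 = 14789664 + 18464*sqrt(455)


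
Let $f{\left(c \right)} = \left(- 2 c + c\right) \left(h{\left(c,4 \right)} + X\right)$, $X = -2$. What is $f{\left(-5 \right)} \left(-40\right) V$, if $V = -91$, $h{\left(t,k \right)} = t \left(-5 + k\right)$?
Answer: $54600$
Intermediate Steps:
$f{\left(c \right)} = - c \left(-2 - c\right)$ ($f{\left(c \right)} = \left(- 2 c + c\right) \left(c \left(-5 + 4\right) - 2\right) = - c \left(c \left(-1\right) - 2\right) = - c \left(- c - 2\right) = - c \left(-2 - c\right)$)
$f{\left(-5 \right)} \left(-40\right) V = - 5 \left(2 - 5\right) \left(-40\right) \left(-91\right) = \left(-5\right) \left(-3\right) \left(-40\right) \left(-91\right) = 15 \left(-40\right) \left(-91\right) = \left(-600\right) \left(-91\right) = 54600$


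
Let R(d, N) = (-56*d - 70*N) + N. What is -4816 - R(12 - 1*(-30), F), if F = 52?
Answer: 1124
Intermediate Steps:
R(d, N) = -69*N - 56*d (R(d, N) = (-70*N - 56*d) + N = -69*N - 56*d)
-4816 - R(12 - 1*(-30), F) = -4816 - (-69*52 - 56*(12 - 1*(-30))) = -4816 - (-3588 - 56*(12 + 30)) = -4816 - (-3588 - 56*42) = -4816 - (-3588 - 2352) = -4816 - 1*(-5940) = -4816 + 5940 = 1124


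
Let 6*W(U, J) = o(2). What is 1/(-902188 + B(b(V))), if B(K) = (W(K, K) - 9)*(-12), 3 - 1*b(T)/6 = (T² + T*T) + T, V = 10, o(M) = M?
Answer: -1/902084 ≈ -1.1085e-6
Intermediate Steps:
W(U, J) = ⅓ (W(U, J) = (⅙)*2 = ⅓)
b(T) = 18 - 12*T² - 6*T (b(T) = 18 - 6*((T² + T*T) + T) = 18 - 6*((T² + T²) + T) = 18 - 6*(2*T² + T) = 18 - 6*(T + 2*T²) = 18 + (-12*T² - 6*T) = 18 - 12*T² - 6*T)
B(K) = 104 (B(K) = (⅓ - 9)*(-12) = -26/3*(-12) = 104)
1/(-902188 + B(b(V))) = 1/(-902188 + 104) = 1/(-902084) = -1/902084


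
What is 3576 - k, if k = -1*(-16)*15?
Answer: 3336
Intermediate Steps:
k = 240 (k = 16*15 = 240)
3576 - k = 3576 - 1*240 = 3576 - 240 = 3336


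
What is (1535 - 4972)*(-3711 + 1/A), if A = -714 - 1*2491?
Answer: 40878839372/3205 ≈ 1.2755e+7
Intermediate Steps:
A = -3205 (A = -714 - 2491 = -3205)
(1535 - 4972)*(-3711 + 1/A) = (1535 - 4972)*(-3711 + 1/(-3205)) = -3437*(-3711 - 1/3205) = -3437*(-11893756/3205) = 40878839372/3205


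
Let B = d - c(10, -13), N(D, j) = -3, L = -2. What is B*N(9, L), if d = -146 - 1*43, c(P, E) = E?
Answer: 528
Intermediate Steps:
d = -189 (d = -146 - 43 = -189)
B = -176 (B = -189 - 1*(-13) = -189 + 13 = -176)
B*N(9, L) = -176*(-3) = 528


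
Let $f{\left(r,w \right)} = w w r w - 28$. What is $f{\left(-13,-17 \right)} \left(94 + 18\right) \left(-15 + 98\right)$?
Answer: $593465936$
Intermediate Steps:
$f{\left(r,w \right)} = -28 + r w^{3}$ ($f{\left(r,w \right)} = w^{2} r w - 28 = r w^{2} w - 28 = r w^{3} - 28 = -28 + r w^{3}$)
$f{\left(-13,-17 \right)} \left(94 + 18\right) \left(-15 + 98\right) = \left(-28 - 13 \left(-17\right)^{3}\right) \left(94 + 18\right) \left(-15 + 98\right) = \left(-28 - -63869\right) 112 \cdot 83 = \left(-28 + 63869\right) 9296 = 63841 \cdot 9296 = 593465936$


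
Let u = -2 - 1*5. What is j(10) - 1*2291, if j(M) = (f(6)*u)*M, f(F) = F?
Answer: -2711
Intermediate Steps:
u = -7 (u = -2 - 5 = -7)
j(M) = -42*M (j(M) = (6*(-7))*M = -42*M)
j(10) - 1*2291 = -42*10 - 1*2291 = -420 - 2291 = -2711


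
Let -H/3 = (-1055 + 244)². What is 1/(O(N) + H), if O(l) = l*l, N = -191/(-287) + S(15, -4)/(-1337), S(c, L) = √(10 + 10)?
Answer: -8908281371155846887042507/17577487249601381227638733837898 + 4494497251470569*√5/8788743624800690613819366918949 ≈ -5.0680e-7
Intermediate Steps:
S(c, L) = 2*√5 (S(c, L) = √20 = 2*√5)
H = -1973163 (H = -3*(-1055 + 244)² = -3*(-811)² = -3*657721 = -1973163)
N = 191/287 - 2*√5/1337 (N = -191/(-287) + (2*√5)/(-1337) = -191*(-1/287) + (2*√5)*(-1/1337) = 191/287 - 2*√5/1337 ≈ 0.66216)
O(l) = l²
1/(O(N) + H) = 1/((191/287 - 2*√5/1337)² - 1973163) = 1/(-1973163 + (191/287 - 2*√5/1337)²)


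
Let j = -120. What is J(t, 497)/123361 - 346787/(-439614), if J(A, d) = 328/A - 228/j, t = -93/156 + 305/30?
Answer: 22819381408906/28916862650865 ≈ 0.78914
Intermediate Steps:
t = 1493/156 (t = -93*1/156 + 305*(1/30) = -31/52 + 61/6 = 1493/156 ≈ 9.5705)
J(A, d) = 19/10 + 328/A (J(A, d) = 328/A - 228/(-120) = 328/A - 228*(-1/120) = 328/A + 19/10 = 19/10 + 328/A)
J(t, 497)/123361 - 346787/(-439614) = (19/10 + 328/(1493/156))/123361 - 346787/(-439614) = (19/10 + 328*(156/1493))*(1/123361) - 346787*(-1/439614) = (19/10 + 51168/1493)*(1/123361) + 49541/62802 = (540047/14930)*(1/123361) + 49541/62802 = 540047/1841779730 + 49541/62802 = 22819381408906/28916862650865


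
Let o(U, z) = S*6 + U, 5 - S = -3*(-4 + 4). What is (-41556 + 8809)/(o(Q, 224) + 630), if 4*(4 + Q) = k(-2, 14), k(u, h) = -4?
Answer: -32747/655 ≈ -49.995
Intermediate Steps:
S = 5 (S = 5 - (-3)*(-4 + 4) = 5 - (-3)*0 = 5 - 1*0 = 5 + 0 = 5)
Q = -5 (Q = -4 + (¼)*(-4) = -4 - 1 = -5)
o(U, z) = 30 + U (o(U, z) = 5*6 + U = 30 + U)
(-41556 + 8809)/(o(Q, 224) + 630) = (-41556 + 8809)/((30 - 5) + 630) = -32747/(25 + 630) = -32747/655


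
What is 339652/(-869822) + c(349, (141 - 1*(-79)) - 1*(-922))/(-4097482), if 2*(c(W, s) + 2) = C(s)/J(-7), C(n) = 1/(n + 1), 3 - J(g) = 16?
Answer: -20679511262321669/52958664544723236 ≈ -0.39048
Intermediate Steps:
J(g) = -13 (J(g) = 3 - 1*16 = 3 - 16 = -13)
C(n) = 1/(1 + n)
c(W, s) = -2 - 1/(26*(1 + s)) (c(W, s) = -2 + (1/((1 + s)*(-13)))/2 = -2 + (-1/13/(1 + s))/2 = -2 + (-1/(13*(1 + s)))/2 = -2 - 1/(26*(1 + s)))
339652/(-869822) + c(349, (141 - 1*(-79)) - 1*(-922))/(-4097482) = 339652/(-869822) + ((-53 - 52*((141 - 1*(-79)) - 1*(-922)))/(26*(1 + ((141 - 1*(-79)) - 1*(-922)))))/(-4097482) = 339652*(-1/869822) + ((-53 - 52*((141 + 79) + 922))/(26*(1 + ((141 + 79) + 922))))*(-1/4097482) = -169826/434911 + ((-53 - 52*(220 + 922))/(26*(1 + (220 + 922))))*(-1/4097482) = -169826/434911 + ((-53 - 52*1142)/(26*(1 + 1142)))*(-1/4097482) = -169826/434911 + ((1/26)*(-53 - 59384)/1143)*(-1/4097482) = -169826/434911 + ((1/26)*(1/1143)*(-59437))*(-1/4097482) = -169826/434911 - 59437/29718*(-1/4097482) = -169826/434911 + 59437/121768970076 = -20679511262321669/52958664544723236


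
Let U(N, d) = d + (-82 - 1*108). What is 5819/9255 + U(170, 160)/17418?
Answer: 16846282/26867265 ≈ 0.62702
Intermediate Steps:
U(N, d) = -190 + d (U(N, d) = d + (-82 - 108) = d - 190 = -190 + d)
5819/9255 + U(170, 160)/17418 = 5819/9255 + (-190 + 160)/17418 = 5819*(1/9255) - 30*1/17418 = 5819/9255 - 5/2903 = 16846282/26867265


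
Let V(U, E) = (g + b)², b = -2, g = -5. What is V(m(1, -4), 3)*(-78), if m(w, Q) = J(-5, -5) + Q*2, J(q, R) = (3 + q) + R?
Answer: -3822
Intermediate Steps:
J(q, R) = 3 + R + q
m(w, Q) = -7 + 2*Q (m(w, Q) = (3 - 5 - 5) + Q*2 = -7 + 2*Q)
V(U, E) = 49 (V(U, E) = (-5 - 2)² = (-7)² = 49)
V(m(1, -4), 3)*(-78) = 49*(-78) = -3822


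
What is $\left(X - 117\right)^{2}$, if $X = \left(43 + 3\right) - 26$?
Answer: $9409$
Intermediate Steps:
$X = 20$ ($X = 46 - 26 = 20$)
$\left(X - 117\right)^{2} = \left(20 - 117\right)^{2} = \left(-97\right)^{2} = 9409$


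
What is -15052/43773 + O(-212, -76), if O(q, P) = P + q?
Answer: -12621676/43773 ≈ -288.34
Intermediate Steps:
-15052/43773 + O(-212, -76) = -15052/43773 + (-76 - 212) = -15052*1/43773 - 288 = -15052/43773 - 288 = -12621676/43773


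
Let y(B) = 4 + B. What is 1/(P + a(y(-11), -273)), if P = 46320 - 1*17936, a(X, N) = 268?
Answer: 1/28652 ≈ 3.4902e-5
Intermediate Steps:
P = 28384 (P = 46320 - 17936 = 28384)
1/(P + a(y(-11), -273)) = 1/(28384 + 268) = 1/28652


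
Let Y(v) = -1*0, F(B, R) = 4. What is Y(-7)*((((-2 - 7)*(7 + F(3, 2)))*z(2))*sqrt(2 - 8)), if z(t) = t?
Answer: 0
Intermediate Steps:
Y(v) = 0
Y(-7)*((((-2 - 7)*(7 + F(3, 2)))*z(2))*sqrt(2 - 8)) = 0*((((-2 - 7)*(7 + 4))*2)*sqrt(2 - 8)) = 0*((-9*11*2)*sqrt(-6)) = 0*((-99*2)*(I*sqrt(6))) = 0*(-198*I*sqrt(6)) = 0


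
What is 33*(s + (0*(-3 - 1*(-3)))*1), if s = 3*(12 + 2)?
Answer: 1386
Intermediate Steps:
s = 42 (s = 3*14 = 42)
33*(s + (0*(-3 - 1*(-3)))*1) = 33*(42 + (0*(-3 - 1*(-3)))*1) = 33*(42 + (0*(-3 + 3))*1) = 33*(42 + (0*0)*1) = 33*(42 + 0*1) = 33*(42 + 0) = 33*42 = 1386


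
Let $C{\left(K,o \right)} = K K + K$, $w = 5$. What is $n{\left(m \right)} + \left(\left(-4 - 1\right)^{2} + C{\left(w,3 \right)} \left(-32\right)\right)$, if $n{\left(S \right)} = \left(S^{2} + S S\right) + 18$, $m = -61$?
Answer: $6525$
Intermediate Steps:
$C{\left(K,o \right)} = K + K^{2}$ ($C{\left(K,o \right)} = K^{2} + K = K + K^{2}$)
$n{\left(S \right)} = 18 + 2 S^{2}$ ($n{\left(S \right)} = \left(S^{2} + S^{2}\right) + 18 = 2 S^{2} + 18 = 18 + 2 S^{2}$)
$n{\left(m \right)} + \left(\left(-4 - 1\right)^{2} + C{\left(w,3 \right)} \left(-32\right)\right) = \left(18 + 2 \left(-61\right)^{2}\right) + \left(\left(-4 - 1\right)^{2} + 5 \left(1 + 5\right) \left(-32\right)\right) = \left(18 + 2 \cdot 3721\right) + \left(\left(-5\right)^{2} + 5 \cdot 6 \left(-32\right)\right) = \left(18 + 7442\right) + \left(25 + 30 \left(-32\right)\right) = 7460 + \left(25 - 960\right) = 7460 - 935 = 6525$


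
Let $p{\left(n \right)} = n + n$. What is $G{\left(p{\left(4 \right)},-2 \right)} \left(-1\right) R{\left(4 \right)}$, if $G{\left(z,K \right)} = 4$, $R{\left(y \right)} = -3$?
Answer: $12$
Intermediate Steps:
$p{\left(n \right)} = 2 n$
$G{\left(p{\left(4 \right)},-2 \right)} \left(-1\right) R{\left(4 \right)} = 4 \left(-1\right) \left(-3\right) = \left(-4\right) \left(-3\right) = 12$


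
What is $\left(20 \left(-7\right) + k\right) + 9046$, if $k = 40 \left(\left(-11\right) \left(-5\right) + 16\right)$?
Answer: $11746$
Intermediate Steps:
$k = 2840$ ($k = 40 \left(55 + 16\right) = 40 \cdot 71 = 2840$)
$\left(20 \left(-7\right) + k\right) + 9046 = \left(20 \left(-7\right) + 2840\right) + 9046 = \left(-140 + 2840\right) + 9046 = 2700 + 9046 = 11746$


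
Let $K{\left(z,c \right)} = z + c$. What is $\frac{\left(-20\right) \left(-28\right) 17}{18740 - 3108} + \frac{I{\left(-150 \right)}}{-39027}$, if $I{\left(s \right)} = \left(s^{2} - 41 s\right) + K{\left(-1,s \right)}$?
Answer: $- \frac{4622458}{38129379} \approx -0.12123$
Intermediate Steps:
$K{\left(z,c \right)} = c + z$
$I{\left(s \right)} = -1 + s^{2} - 40 s$ ($I{\left(s \right)} = \left(s^{2} - 41 s\right) + \left(s - 1\right) = \left(s^{2} - 41 s\right) + \left(-1 + s\right) = -1 + s^{2} - 40 s$)
$\frac{\left(-20\right) \left(-28\right) 17}{18740 - 3108} + \frac{I{\left(-150 \right)}}{-39027} = \frac{\left(-20\right) \left(-28\right) 17}{18740 - 3108} + \frac{-1 + \left(-150\right)^{2} - -6000}{-39027} = \frac{560 \cdot 17}{18740 - 3108} + \left(-1 + 22500 + 6000\right) \left(- \frac{1}{39027}\right) = \frac{9520}{15632} + 28499 \left(- \frac{1}{39027}\right) = 9520 \cdot \frac{1}{15632} - \frac{28499}{39027} = \frac{595}{977} - \frac{28499}{39027} = - \frac{4622458}{38129379}$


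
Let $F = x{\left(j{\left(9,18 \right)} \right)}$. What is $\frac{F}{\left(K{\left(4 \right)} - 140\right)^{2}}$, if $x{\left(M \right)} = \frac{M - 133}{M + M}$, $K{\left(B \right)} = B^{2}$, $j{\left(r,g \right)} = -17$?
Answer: $\frac{75}{261392} \approx 0.00028693$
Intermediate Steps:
$x{\left(M \right)} = \frac{-133 + M}{2 M}$
$F = \frac{75}{17}$ ($F = \frac{-133 - 17}{2 \left(-17\right)} = \frac{1}{2} \left(- \frac{1}{17}\right) \left(-150\right) = \frac{75}{17} \approx 4.4118$)
$\frac{F}{\left(K{\left(4 \right)} - 140\right)^{2}} = \frac{75}{17 \left(4^{2} - 140\right)^{2}} = \frac{75}{17 \left(16 - 140\right)^{2}} = \frac{75}{17 \left(-124\right)^{2}} = \frac{75}{17 \cdot 15376} = \frac{75}{17} \cdot \frac{1}{15376} = \frac{75}{261392}$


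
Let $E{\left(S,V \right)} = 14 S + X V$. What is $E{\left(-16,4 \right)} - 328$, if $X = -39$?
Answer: $-708$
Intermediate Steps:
$E{\left(S,V \right)} = - 39 V + 14 S$ ($E{\left(S,V \right)} = 14 S - 39 V = - 39 V + 14 S$)
$E{\left(-16,4 \right)} - 328 = \left(\left(-39\right) 4 + 14 \left(-16\right)\right) - 328 = \left(-156 - 224\right) - 328 = -380 - 328 = -708$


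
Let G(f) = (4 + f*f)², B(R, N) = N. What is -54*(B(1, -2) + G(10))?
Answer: -583956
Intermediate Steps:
G(f) = (4 + f²)²
-54*(B(1, -2) + G(10)) = -54*(-2 + (4 + 10²)²) = -54*(-2 + (4 + 100)²) = -54*(-2 + 104²) = -54*(-2 + 10816) = -54*10814 = -583956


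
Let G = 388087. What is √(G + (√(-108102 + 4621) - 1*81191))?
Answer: √(306896 + I*√103481) ≈ 553.98 + 0.29*I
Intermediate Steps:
√(G + (√(-108102 + 4621) - 1*81191)) = √(388087 + (√(-108102 + 4621) - 1*81191)) = √(388087 + (√(-103481) - 81191)) = √(388087 + (I*√103481 - 81191)) = √(388087 + (-81191 + I*√103481)) = √(306896 + I*√103481)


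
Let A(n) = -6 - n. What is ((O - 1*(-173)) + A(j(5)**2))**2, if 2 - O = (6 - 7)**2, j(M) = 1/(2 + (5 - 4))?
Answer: 2283121/81 ≈ 28187.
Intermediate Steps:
j(M) = 1/3 (j(M) = 1/(2 + 1) = 1/3)
O = 1 (O = 2 - (6 - 7)**2 = 2 - 1*(-1)**2 = 2 - 1*1 = 2 - 1 = 1)
((O - 1*(-173)) + A(j(5)**2))**2 = ((1 - 1*(-173)) + (-6 - (1/3)**2))**2 = ((1 + 173) + (-6 - 1*1/9))**2 = (174 + (-6 - 1/9))**2 = (174 - 55/9)**2 = (1511/9)**2 = 2283121/81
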